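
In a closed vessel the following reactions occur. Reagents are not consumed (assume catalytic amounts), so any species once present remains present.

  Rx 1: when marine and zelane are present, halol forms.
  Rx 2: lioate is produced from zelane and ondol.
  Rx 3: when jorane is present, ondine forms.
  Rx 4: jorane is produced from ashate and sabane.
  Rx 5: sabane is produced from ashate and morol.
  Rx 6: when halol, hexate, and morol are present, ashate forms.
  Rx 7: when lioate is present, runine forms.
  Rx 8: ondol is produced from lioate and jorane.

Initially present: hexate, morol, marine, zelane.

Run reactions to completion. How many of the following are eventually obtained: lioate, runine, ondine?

1

marine and zelane present → halol forms (Rx 1).
halol, hexate, and morol present → ashate forms (Rx 6).
ashate and morol present → sabane forms (Rx 5).
ashate and sabane present → jorane forms (Rx 4).
jorane present → ondine forms (Rx 3).
lioate would need zelane and ondol (Rx 2), but ondol never forms.
runine would need lioate (Rx 7), but lioate never forms.
ondine: reached.
Reached: ondine — 1 of the 3.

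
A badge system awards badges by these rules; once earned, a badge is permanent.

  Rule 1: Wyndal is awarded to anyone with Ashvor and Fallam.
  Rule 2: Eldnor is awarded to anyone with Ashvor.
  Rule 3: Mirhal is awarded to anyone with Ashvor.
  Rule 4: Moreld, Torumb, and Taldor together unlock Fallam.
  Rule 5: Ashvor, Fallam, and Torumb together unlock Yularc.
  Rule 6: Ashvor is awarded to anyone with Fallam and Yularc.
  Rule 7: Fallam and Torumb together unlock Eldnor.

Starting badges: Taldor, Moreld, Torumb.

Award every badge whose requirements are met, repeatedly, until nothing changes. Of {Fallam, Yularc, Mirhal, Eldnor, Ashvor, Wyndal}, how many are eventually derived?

With Moreld, Torumb, and Taldor, Fallam is earned (Rule 4).
With Fallam and Torumb, Eldnor is earned (Rule 7).
Fallam: reached.
Yularc would need Ashvor, Fallam, and Torumb (Rule 5), but Ashvor is never earned.
Mirhal would need Ashvor (Rule 3), but Ashvor is never earned.
Eldnor: reached.
Ashvor would need Fallam and Yularc (Rule 6), but Yularc is never earned.
Wyndal would need Ashvor and Fallam (Rule 1), but Ashvor is never earned.
Reached: Fallam and Eldnor — 2 of the 6.

2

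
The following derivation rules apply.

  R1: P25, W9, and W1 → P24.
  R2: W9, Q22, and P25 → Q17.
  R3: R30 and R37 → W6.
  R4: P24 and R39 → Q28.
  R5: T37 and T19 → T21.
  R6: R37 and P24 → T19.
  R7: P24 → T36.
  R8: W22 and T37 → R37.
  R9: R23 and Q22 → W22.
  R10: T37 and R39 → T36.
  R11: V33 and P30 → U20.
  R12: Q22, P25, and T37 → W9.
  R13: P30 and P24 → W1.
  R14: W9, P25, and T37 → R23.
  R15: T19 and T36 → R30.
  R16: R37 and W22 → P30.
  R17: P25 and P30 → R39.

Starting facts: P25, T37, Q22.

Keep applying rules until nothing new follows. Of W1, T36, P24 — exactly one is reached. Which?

Q22, P25, and T37 hold, so W9 follows (R12).
From W9, P25, and T37, R14 gives R23.
R23 and Q22 hold, so W22 follows (R9).
W22 and T37 hold, so R37 follows (R8).
R37 and W22 hold, so P30 follows (R16).
P25 and P30 hold, so R39 follows (R17).
From T37 and R39, R10 gives T36.
P24 would need P25, W9, and W1 (R1), but W1 is never established. W1 would need P30 and P24 (R13), but P24 is never established.

T36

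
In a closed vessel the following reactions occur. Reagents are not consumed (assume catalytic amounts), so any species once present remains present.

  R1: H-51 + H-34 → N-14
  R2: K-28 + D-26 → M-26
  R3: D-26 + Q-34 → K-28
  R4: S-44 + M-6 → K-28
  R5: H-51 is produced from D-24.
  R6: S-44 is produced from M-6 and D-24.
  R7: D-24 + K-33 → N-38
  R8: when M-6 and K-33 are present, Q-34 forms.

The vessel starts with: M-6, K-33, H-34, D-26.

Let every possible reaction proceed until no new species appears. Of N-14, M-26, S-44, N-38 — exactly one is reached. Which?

M-6 and K-33 present → Q-34 forms (R8).
D-26 and Q-34 present → K-28 forms (R3).
K-28 and D-26 present → M-26 forms (R2).
N-38 would need D-24 and K-33 (R7), but D-24 never forms. N-14 would need H-51 and H-34 (R1), but H-51 never forms. S-44 would need M-6 and D-24 (R6), but D-24 never forms.

M-26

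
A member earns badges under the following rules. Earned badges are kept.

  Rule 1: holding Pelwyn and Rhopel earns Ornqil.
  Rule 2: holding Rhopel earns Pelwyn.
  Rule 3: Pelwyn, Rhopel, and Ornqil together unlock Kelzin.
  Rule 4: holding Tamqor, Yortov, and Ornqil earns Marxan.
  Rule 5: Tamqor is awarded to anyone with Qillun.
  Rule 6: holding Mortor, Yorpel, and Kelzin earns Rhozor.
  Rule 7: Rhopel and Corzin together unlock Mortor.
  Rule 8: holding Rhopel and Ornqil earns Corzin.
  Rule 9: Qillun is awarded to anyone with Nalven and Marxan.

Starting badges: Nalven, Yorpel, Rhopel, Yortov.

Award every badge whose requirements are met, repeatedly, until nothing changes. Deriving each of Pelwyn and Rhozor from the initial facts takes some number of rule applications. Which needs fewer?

Pelwyn: With Rhopel, Pelwyn is earned (Rule 2). [1 rule application]
Rhozor: With Rhopel, Pelwyn is earned (Rule 2). With Pelwyn and Rhopel, Ornqil is earned (Rule 1). With Rhopel and Ornqil, Corzin is earned (Rule 8). With Pelwyn, Rhopel, and Ornqil, Kelzin is earned (Rule 3). With Rhopel and Corzin, Mortor is earned (Rule 7). With Mortor, Yorpel, and Kelzin, Rhozor is earned (Rule 6). [6 rule applications]
Pelwyn needs fewer.

Pelwyn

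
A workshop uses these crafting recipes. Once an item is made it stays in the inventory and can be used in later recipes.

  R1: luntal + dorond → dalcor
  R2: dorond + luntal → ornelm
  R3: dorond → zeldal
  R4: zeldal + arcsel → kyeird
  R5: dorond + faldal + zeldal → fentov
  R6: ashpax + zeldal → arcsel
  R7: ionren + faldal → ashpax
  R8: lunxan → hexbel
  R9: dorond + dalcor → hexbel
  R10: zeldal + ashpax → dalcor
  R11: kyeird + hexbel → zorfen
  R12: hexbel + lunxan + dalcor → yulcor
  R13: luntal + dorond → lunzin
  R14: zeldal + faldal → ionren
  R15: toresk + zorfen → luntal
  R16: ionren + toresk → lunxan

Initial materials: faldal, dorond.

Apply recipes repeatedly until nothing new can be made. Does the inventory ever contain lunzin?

lunzin would need luntal and dorond (R13), but luntal is never obtained.

No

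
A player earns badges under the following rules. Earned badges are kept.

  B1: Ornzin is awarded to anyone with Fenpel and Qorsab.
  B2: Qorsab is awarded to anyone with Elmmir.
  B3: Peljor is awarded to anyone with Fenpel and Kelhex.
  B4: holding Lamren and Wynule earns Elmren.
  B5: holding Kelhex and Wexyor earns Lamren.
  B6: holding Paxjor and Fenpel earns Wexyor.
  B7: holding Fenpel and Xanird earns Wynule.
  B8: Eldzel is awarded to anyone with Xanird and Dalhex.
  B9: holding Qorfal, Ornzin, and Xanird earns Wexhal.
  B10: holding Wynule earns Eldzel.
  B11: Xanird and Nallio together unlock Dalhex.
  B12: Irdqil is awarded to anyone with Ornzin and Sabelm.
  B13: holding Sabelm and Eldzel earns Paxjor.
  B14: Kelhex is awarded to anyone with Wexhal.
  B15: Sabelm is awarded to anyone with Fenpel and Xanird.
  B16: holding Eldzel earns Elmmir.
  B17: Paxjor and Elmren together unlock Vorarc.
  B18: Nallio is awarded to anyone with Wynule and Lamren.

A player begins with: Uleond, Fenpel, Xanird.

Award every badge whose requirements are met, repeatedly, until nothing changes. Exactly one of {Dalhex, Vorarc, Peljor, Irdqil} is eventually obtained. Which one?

Irdqil

With Fenpel and Xanird, Sabelm is earned (B15).
With Fenpel and Xanird, Wynule is earned (B7).
With Wynule, Eldzel is earned (B10).
With Eldzel, Elmmir is earned (B16).
With Elmmir, Qorsab is earned (B2).
With Fenpel and Qorsab, Ornzin is earned (B1).
With Ornzin and Sabelm, Irdqil is earned (B12).
Dalhex would need Xanird and Nallio (B11), but Nallio is never earned. Peljor would need Fenpel and Kelhex (B3), but Kelhex is never earned. Vorarc would need Paxjor and Elmren (B17), but Elmren is never earned.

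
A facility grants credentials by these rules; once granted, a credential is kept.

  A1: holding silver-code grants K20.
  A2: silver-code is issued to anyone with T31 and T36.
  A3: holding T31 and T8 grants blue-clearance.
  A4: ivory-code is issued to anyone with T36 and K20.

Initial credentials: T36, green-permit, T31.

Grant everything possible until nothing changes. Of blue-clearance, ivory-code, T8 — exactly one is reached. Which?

Holding T31 and T36 grants silver-code (A2).
Holding silver-code grants K20 (A1).
Holding T36 and K20 grants ivory-code (A4).
No rule produces T8, and it is not given. blue-clearance would need T31 and T8 (A3), but T8 is never granted.

ivory-code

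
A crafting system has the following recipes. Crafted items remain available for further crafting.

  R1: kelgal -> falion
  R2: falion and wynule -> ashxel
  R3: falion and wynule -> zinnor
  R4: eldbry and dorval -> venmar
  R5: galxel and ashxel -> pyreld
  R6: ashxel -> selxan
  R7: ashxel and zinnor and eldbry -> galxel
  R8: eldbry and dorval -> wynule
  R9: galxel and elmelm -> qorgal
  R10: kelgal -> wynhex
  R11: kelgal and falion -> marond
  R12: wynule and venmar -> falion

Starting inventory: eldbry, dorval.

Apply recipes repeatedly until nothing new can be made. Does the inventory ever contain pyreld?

Using R8, eldbry and dorval make wynule.
Using R4, eldbry and dorval make venmar.
wynule and venmar -> falion (R12).
falion and wynule -> zinnor (R3).
Using R2, falion and wynule make ashxel.
Using R7, ashxel, zinnor, and eldbry make galxel.
galxel and ashxel -> pyreld (R5).

Yes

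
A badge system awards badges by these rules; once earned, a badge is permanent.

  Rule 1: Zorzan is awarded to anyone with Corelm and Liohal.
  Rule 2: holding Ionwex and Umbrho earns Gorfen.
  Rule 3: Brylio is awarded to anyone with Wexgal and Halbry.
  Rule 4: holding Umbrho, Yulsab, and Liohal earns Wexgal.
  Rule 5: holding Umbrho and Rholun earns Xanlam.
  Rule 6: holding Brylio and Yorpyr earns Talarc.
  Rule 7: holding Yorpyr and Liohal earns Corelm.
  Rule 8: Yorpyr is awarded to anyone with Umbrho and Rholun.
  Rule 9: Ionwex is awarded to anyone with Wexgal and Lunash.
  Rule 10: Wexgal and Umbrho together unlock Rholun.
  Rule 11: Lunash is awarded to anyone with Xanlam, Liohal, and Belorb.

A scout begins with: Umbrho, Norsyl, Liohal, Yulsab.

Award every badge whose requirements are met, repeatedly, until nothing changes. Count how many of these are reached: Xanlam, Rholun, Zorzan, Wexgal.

With Umbrho, Yulsab, and Liohal, Wexgal is earned (Rule 4).
With Wexgal and Umbrho, Rholun is earned (Rule 10).
With Umbrho and Rholun, Yorpyr is earned (Rule 8).
With Umbrho and Rholun, Xanlam is earned (Rule 5).
With Yorpyr and Liohal, Corelm is earned (Rule 7).
With Corelm and Liohal, Zorzan is earned (Rule 1).
Xanlam: reached.
Rholun: reached.
Zorzan: reached.
Wexgal: reached.
All 4 are reached.

4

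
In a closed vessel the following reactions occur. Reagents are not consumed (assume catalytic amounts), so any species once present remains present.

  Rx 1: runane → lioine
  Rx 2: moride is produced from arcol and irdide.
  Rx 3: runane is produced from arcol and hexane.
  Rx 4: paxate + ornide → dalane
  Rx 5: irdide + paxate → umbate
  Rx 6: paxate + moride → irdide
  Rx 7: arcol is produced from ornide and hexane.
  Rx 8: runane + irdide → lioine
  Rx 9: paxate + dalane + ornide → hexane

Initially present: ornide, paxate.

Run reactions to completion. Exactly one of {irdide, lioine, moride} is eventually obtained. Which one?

paxate and ornide present → dalane forms (Rx 4).
paxate, dalane, and ornide present → hexane forms (Rx 9).
ornide and hexane present → arcol forms (Rx 7).
arcol and hexane present → runane forms (Rx 3).
runane present → lioine forms (Rx 1).
irdide would need paxate and moride (Rx 6), but moride never forms. moride would need arcol and irdide (Rx 2), but irdide never forms.

lioine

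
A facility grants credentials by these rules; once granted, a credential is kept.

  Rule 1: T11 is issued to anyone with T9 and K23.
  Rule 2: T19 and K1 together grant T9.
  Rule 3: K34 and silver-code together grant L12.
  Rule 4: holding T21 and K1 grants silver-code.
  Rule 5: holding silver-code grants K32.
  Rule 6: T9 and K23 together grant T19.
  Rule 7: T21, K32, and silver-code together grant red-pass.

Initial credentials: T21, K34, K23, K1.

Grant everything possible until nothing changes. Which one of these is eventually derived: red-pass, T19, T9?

red-pass

Holding T21 and K1 grants silver-code (Rule 4).
Holding silver-code grants K32 (Rule 5).
Holding T21, K32, and silver-code grants red-pass (Rule 7).
T19 would need T9 and K23 (Rule 6), but T9 is never granted. T9 would need T19 and K1 (Rule 2), but T19 is never granted.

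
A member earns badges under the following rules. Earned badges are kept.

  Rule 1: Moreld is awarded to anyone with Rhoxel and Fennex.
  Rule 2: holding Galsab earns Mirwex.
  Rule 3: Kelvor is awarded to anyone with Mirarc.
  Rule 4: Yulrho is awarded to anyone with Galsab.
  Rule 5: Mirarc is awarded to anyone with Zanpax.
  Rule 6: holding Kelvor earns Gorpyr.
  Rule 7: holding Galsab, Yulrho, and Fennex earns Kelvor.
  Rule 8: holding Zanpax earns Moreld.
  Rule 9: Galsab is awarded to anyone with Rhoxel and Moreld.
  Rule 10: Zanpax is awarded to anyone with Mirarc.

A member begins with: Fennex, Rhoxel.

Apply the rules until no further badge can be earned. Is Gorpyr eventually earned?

With Rhoxel and Fennex, Moreld is earned (Rule 1).
With Rhoxel and Moreld, Galsab is earned (Rule 9).
With Galsab, Yulrho is earned (Rule 4).
With Galsab, Yulrho, and Fennex, Kelvor is earned (Rule 7).
With Kelvor, Gorpyr is earned (Rule 6).

Yes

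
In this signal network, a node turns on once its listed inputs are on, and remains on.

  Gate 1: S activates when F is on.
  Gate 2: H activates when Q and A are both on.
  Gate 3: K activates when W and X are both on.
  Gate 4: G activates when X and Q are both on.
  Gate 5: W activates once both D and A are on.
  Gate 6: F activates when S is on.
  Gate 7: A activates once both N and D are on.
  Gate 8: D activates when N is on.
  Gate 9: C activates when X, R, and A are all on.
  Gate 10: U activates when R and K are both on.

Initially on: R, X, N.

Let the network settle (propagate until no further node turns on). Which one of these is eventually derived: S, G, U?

Gate 8: N on → D on.
Gate 7: N and D on → A on.
Gate 5: D and A on → W on.
Gate 3: W and X on → K on.
Gate 10: R and K on → U on.
S would need F (Gate 1), but F never turns on. G would need X and Q (Gate 4), but Q never turns on.

U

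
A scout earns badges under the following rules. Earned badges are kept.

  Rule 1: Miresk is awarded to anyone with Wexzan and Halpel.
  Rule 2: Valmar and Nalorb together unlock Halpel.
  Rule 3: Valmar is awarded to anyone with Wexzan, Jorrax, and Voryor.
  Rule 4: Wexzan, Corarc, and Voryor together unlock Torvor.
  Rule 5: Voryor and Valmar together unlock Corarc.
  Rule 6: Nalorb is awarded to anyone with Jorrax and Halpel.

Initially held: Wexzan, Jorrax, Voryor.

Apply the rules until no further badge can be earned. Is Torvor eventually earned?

Yes

With Wexzan, Jorrax, and Voryor, Valmar is earned (Rule 3).
With Voryor and Valmar, Corarc is earned (Rule 5).
With Wexzan, Corarc, and Voryor, Torvor is earned (Rule 4).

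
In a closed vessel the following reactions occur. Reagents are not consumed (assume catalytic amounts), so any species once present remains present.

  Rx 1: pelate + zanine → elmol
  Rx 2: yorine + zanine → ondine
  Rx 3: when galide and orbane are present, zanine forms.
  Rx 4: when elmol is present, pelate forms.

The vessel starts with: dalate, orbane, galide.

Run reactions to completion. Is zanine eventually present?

Yes

galide and orbane present → zanine forms (Rx 3).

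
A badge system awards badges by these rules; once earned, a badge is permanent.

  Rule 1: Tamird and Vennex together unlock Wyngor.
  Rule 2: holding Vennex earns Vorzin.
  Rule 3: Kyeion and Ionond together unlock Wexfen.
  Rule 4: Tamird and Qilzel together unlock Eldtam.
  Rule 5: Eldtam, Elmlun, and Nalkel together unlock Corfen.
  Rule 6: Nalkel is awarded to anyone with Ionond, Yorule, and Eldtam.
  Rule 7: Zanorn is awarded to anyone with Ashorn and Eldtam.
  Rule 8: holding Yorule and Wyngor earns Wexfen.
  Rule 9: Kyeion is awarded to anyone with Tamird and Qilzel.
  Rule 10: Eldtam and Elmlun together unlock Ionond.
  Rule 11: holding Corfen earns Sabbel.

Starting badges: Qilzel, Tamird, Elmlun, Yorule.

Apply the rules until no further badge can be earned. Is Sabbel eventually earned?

Yes

With Tamird and Qilzel, Eldtam is earned (Rule 4).
With Eldtam and Elmlun, Ionond is earned (Rule 10).
With Ionond, Yorule, and Eldtam, Nalkel is earned (Rule 6).
With Eldtam, Elmlun, and Nalkel, Corfen is earned (Rule 5).
With Corfen, Sabbel is earned (Rule 11).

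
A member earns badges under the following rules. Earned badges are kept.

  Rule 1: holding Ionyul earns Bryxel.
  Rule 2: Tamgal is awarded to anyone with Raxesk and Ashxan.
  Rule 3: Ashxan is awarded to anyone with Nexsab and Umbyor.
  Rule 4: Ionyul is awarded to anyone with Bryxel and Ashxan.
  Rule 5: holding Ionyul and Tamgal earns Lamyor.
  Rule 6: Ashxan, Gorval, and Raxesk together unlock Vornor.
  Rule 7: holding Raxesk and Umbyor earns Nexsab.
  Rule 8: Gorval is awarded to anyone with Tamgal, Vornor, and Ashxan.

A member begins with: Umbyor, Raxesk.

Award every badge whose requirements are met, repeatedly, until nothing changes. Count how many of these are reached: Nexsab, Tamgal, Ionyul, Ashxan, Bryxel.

3

With Raxesk and Umbyor, Nexsab is earned (Rule 7).
With Nexsab and Umbyor, Ashxan is earned (Rule 3).
With Raxesk and Ashxan, Tamgal is earned (Rule 2).
Nexsab: reached.
Tamgal: reached.
Ionyul would need Bryxel and Ashxan (Rule 4), but Bryxel is never earned.
Ashxan: reached.
Bryxel would need Ionyul (Rule 1), but Ionyul is never earned.
Reached: Nexsab, Tamgal, and Ashxan — 3 of the 5.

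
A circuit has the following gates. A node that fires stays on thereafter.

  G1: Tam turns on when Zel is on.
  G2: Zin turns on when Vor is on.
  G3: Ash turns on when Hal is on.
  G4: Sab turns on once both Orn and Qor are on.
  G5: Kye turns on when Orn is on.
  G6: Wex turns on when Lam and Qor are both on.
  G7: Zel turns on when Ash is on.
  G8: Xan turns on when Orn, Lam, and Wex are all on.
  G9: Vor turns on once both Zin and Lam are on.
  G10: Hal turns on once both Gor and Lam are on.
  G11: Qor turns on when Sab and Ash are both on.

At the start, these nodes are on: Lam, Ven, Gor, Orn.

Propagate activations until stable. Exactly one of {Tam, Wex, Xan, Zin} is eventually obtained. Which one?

G10: Gor and Lam on → Hal on.
G3: Hal on → Ash on.
G7: Ash on → Zel on.
Zel is on, so Tam turns on (G1).
Zin would need Vor (G2), but Vor never turns on. Xan would need Orn, Lam, and Wex (G8), but Wex never turns on. Wex would need Lam and Qor (G6), but Qor never turns on.

Tam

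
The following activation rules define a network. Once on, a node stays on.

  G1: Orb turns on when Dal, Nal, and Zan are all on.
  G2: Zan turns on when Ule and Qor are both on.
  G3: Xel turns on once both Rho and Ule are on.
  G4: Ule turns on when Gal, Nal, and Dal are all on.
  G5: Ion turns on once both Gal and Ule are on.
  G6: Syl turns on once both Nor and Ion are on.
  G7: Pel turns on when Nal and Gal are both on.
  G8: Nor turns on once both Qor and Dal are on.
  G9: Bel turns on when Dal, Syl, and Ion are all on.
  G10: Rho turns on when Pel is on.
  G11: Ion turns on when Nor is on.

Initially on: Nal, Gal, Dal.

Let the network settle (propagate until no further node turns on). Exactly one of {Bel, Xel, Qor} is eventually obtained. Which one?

Gal, Nal, and Dal are on, so Ule turns on (G4).
Nal and Gal are on, so Pel turns on (G7).
G10: Pel on → Rho on.
Rho and Ule are on, so Xel turns on (G3).
No rule produces Qor, and it is not given. Bel would need Dal, Syl, and Ion (G9), but Syl never turns on.

Xel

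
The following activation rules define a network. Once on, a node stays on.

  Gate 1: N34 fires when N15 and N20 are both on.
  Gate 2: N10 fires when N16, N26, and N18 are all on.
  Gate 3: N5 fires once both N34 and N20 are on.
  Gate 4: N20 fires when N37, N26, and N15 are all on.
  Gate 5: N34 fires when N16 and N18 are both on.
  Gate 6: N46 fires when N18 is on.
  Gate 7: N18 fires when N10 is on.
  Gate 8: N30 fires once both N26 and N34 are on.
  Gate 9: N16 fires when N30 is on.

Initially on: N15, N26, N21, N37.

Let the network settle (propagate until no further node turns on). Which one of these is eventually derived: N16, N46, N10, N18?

N37, N26, and N15 are on, so N20 fires (Gate 4).
N15 and N20 are on, so N34 fires (Gate 1).
Gate 8: N26 and N34 on → N30 on.
Gate 9: N30 on → N16 on.
N46 would need N18 (Gate 6), but N18 never turns on. N10 would need N16, N26, and N18 (Gate 2), but N18 never turns on. N18 would need N10 (Gate 7), but N10 never turns on.

N16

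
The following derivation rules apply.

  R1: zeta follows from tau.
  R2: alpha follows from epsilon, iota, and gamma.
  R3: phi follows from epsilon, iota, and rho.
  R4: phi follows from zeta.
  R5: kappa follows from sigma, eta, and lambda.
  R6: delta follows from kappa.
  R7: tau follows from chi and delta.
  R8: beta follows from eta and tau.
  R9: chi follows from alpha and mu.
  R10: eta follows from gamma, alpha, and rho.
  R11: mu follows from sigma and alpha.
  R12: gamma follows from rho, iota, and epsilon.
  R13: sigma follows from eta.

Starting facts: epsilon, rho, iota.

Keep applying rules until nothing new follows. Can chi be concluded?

rho, iota, and epsilon hold, so gamma follows (R12).
From epsilon, iota, and gamma, R2 gives alpha.
gamma, alpha, and rho hold, so eta follows (R10).
From eta, R13 gives sigma.
From sigma and alpha, R11 gives mu.
alpha and mu hold, so chi follows (R9).

Yes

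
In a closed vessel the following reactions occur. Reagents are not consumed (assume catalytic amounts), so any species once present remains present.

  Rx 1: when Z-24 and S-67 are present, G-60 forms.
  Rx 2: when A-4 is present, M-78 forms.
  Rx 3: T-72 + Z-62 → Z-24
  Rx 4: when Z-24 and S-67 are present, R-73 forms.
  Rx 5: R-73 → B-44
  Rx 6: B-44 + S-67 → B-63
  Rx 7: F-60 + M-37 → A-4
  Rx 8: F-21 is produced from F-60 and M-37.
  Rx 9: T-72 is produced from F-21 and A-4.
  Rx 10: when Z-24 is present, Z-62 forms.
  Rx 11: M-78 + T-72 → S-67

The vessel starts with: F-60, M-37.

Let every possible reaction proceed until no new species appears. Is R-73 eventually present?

No

R-73 would need Z-24 and S-67 (Rx 4), but Z-24 never forms.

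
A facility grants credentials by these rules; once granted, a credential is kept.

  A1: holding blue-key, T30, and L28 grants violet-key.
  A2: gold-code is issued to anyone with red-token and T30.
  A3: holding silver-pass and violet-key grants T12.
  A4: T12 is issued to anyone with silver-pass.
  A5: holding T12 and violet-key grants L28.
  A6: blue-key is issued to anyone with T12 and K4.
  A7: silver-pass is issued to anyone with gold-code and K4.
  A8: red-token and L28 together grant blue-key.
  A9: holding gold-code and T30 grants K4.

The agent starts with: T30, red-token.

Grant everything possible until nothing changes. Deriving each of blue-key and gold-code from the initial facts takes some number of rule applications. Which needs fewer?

gold-code

gold-code: Holding red-token and T30 grants gold-code (A2). [1 rule application]
blue-key: Holding red-token and T30 grants gold-code (A2). Holding gold-code and T30 grants K4 (A9). Holding gold-code and K4 grants silver-pass (A7). Holding silver-pass grants T12 (A4). Holding T12 and K4 grants blue-key (A6). [5 rule applications]
gold-code needs fewer.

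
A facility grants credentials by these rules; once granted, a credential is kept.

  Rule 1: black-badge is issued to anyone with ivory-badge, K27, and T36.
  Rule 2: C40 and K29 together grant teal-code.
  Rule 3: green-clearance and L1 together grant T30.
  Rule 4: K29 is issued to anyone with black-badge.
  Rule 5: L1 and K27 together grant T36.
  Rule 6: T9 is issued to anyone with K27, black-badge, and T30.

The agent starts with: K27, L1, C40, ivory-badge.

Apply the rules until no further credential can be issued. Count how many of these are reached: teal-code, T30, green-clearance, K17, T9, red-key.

Holding L1 and K27 grants T36 (Rule 5).
Holding ivory-badge, K27, and T36 grants black-badge (Rule 1).
Holding black-badge grants K29 (Rule 4).
Holding C40 and K29 grants teal-code (Rule 2).
teal-code: reached.
T30 would need green-clearance and L1 (Rule 3), but green-clearance is never granted.
No rule produces green-clearance, and it is not given.
No rule produces K17, and it is not given.
T9 would need K27, black-badge, and T30 (Rule 6), but T30 is never granted.
No rule produces red-key, and it is not given.
Reached: teal-code — 1 of the 6.

1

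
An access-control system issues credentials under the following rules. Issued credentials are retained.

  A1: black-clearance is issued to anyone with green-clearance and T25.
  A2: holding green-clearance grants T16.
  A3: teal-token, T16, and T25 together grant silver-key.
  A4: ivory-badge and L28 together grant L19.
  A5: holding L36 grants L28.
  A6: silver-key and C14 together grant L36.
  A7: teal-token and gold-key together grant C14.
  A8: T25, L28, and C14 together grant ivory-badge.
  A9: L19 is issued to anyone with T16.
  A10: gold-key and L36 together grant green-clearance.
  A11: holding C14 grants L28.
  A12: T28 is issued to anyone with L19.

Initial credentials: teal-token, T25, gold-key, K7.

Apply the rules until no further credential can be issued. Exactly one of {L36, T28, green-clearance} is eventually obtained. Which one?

T28

Holding teal-token and gold-key grants C14 (A7).
Holding C14 grants L28 (A11).
Holding T25, L28, and C14 grants ivory-badge (A8).
Holding ivory-badge and L28 grants L19 (A4).
Holding L19 grants T28 (A12).
L36 would need silver-key and C14 (A6), but silver-key is never granted. green-clearance would need gold-key and L36 (A10), but L36 is never granted.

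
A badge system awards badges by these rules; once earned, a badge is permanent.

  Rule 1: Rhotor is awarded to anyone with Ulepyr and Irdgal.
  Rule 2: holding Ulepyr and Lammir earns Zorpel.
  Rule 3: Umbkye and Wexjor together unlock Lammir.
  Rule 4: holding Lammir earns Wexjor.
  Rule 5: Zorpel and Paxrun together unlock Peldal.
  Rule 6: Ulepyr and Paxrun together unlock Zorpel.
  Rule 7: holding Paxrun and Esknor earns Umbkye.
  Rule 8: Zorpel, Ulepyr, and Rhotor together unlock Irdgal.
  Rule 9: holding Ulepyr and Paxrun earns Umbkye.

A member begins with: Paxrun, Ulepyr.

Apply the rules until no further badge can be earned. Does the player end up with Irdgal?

No

Irdgal would need Zorpel, Ulepyr, and Rhotor (Rule 8), but Rhotor is never earned.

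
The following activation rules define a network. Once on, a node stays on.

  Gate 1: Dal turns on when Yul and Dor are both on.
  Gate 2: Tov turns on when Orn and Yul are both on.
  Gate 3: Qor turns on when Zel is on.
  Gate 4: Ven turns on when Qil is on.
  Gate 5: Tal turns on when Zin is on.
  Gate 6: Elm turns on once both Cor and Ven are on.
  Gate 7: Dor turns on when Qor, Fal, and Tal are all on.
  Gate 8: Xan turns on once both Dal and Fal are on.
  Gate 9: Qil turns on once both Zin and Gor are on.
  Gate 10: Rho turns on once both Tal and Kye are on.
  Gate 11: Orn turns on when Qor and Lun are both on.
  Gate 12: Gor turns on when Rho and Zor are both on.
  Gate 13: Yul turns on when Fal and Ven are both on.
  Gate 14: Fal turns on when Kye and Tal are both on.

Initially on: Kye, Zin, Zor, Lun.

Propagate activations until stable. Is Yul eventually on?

Zin is on, so Tal turns on (Gate 5).
Gate 10: Tal and Kye on → Rho on.
Gate 14: Kye and Tal on → Fal on.
Gate 12: Rho and Zor on → Gor on.
Gate 9: Zin and Gor on → Qil on.
Qil is on, so Ven turns on (Gate 4).
Gate 13: Fal and Ven on → Yul on.

Yes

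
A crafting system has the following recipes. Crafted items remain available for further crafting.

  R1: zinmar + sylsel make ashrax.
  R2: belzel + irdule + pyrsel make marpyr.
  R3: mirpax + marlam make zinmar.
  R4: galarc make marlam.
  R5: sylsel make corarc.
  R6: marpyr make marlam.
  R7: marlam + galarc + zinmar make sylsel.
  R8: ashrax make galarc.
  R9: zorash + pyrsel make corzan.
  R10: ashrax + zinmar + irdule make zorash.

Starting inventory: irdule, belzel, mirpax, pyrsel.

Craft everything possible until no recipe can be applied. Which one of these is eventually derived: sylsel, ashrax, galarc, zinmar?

zinmar

belzel + irdule + pyrsel → marpyr (R2).
marpyr → marlam (R6).
Using R3, mirpax and marlam make zinmar.
galarc would need ashrax (R8), but ashrax is never obtained. ashrax would need zinmar and sylsel (R1), but sylsel is never obtained. sylsel would need marlam, galarc, and zinmar (R7), but galarc is never obtained.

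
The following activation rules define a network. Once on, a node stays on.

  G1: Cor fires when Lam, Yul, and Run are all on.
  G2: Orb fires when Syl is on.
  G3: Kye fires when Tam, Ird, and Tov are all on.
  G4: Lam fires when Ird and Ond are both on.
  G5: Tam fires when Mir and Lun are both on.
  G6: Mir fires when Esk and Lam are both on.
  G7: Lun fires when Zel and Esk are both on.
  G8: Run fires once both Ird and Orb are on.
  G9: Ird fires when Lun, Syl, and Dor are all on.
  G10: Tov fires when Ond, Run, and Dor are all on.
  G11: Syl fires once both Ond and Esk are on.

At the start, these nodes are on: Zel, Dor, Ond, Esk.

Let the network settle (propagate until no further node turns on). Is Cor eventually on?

Cor would need Lam, Yul, and Run (G1), but Yul never turns on.

No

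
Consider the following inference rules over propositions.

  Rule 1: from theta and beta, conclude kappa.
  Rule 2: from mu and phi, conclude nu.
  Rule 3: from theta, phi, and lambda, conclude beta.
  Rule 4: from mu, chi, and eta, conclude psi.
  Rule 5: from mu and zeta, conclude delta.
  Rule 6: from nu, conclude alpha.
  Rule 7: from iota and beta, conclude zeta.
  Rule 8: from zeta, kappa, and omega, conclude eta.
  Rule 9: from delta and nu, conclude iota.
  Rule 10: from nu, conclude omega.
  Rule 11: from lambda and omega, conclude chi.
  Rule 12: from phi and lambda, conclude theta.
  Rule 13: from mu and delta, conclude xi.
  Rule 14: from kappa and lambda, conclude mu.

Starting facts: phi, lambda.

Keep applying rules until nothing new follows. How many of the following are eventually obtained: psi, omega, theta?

From phi and lambda, Rule 12 gives theta.
From theta, phi, and lambda, Rule 3 gives beta.
theta and beta hold, so kappa follows (Rule 1).
kappa and lambda hold, so mu follows (Rule 14).
mu and phi hold, so nu follows (Rule 2).
From nu, Rule 10 gives omega.
psi would need mu, chi, and eta (Rule 4), but eta is never established.
omega: reached.
theta: reached.
Reached: omega and theta — 2 of the 3.

2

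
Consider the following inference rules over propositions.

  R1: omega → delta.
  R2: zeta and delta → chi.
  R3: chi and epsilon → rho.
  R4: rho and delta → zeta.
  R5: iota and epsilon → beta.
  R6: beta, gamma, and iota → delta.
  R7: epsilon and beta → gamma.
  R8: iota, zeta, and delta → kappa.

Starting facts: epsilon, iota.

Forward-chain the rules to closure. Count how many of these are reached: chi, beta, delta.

2

From iota and epsilon, R5 gives beta.
From epsilon and beta, R7 gives gamma.
beta, gamma, and iota hold, so delta follows (R6).
chi would need zeta and delta (R2), but zeta is never established.
beta: reached.
delta: reached.
Reached: beta and delta — 2 of the 3.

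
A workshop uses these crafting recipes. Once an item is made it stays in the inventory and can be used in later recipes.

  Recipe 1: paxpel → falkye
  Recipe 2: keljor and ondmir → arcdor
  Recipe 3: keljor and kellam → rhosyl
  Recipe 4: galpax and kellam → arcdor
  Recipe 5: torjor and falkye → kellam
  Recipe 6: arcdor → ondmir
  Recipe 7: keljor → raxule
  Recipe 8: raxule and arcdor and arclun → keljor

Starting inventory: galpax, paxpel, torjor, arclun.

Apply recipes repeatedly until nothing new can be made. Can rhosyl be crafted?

No

rhosyl would need keljor and kellam (Recipe 3), but keljor is never obtained.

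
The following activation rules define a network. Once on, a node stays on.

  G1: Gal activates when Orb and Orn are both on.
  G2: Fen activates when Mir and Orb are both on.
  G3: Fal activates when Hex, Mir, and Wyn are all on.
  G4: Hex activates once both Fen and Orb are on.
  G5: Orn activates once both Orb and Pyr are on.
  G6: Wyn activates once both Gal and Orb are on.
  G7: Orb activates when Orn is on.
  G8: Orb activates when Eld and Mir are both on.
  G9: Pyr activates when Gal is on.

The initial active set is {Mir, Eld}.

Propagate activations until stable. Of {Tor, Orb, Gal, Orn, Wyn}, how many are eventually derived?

1

G8: Eld and Mir on → Orb on.
No rule produces Tor, and it is not given.
Orb: reached.
Gal would need Orb and Orn (G1), but Orn never turns on.
Orn would need Orb and Pyr (G5), but Pyr never turns on.
Wyn would need Gal and Orb (G6), but Gal never turns on.
Reached: Orb — 1 of the 5.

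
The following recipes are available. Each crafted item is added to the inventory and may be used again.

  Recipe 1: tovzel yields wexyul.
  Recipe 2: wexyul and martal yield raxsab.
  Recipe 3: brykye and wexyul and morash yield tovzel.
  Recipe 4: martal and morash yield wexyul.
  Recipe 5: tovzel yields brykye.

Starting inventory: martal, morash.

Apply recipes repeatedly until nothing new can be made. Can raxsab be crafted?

martal and morash → wexyul (Recipe 4).
wexyul and martal → raxsab (Recipe 2).

Yes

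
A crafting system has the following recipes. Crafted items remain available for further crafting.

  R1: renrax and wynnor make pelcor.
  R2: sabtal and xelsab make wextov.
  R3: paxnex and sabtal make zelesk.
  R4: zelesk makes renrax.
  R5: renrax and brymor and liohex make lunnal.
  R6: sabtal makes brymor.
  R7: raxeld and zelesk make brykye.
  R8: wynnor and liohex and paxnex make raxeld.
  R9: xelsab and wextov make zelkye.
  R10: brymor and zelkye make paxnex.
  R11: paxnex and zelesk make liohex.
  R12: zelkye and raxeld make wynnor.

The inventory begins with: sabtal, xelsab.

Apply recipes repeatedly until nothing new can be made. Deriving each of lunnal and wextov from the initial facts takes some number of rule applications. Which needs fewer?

wextov

wextov: Using R2, sabtal and xelsab make wextov. [1 rule application]
lunnal: Using R6, sabtal makes brymor. Using R2, sabtal and xelsab make wextov. xelsab and wextov → zelkye (R9). Using R10, brymor and zelkye make paxnex. Using R3, paxnex and sabtal make zelesk. paxnex and zelesk → liohex (R11). zelesk → renrax (R4). renrax and brymor and liohex → lunnal (R5). [8 rule applications]
wextov needs fewer.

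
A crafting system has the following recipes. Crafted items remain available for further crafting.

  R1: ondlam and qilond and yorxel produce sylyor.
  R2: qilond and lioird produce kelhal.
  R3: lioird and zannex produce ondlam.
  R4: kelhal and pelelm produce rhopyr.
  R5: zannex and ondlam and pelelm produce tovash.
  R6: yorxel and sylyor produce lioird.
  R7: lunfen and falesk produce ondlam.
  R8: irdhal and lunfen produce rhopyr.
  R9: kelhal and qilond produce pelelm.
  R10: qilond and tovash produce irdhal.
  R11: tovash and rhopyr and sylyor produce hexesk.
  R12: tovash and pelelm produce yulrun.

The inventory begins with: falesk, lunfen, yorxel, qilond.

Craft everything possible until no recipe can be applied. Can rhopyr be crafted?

Yes

Using R7, lunfen and falesk make ondlam.
ondlam and qilond and yorxel → sylyor (R1).
yorxel and sylyor → lioird (R6).
Using R2, qilond and lioird make kelhal.
kelhal and qilond → pelelm (R9).
kelhal and pelelm → rhopyr (R4).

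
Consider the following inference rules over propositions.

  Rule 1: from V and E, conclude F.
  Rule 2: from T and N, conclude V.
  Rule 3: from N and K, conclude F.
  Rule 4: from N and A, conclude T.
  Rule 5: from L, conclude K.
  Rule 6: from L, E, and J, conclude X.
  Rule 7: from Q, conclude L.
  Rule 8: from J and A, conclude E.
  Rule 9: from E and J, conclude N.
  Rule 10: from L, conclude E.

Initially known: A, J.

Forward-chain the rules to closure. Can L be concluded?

L would need Q (Rule 7), but Q is never established.

No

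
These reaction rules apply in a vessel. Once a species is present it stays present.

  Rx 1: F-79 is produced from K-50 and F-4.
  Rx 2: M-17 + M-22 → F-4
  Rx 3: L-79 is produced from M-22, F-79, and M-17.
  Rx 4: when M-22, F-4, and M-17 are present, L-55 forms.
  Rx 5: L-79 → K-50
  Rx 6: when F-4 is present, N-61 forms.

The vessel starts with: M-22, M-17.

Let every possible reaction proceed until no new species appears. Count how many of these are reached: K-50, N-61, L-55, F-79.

M-17 and M-22 present → F-4 forms (Rx 2).
M-22, F-4, and M-17 present → L-55 forms (Rx 4).
F-4 present → N-61 forms (Rx 6).
K-50 would need L-79 (Rx 5), but L-79 never forms.
N-61: reached.
L-55: reached.
F-79 would need K-50 and F-4 (Rx 1), but K-50 never forms.
Reached: N-61 and L-55 — 2 of the 4.

2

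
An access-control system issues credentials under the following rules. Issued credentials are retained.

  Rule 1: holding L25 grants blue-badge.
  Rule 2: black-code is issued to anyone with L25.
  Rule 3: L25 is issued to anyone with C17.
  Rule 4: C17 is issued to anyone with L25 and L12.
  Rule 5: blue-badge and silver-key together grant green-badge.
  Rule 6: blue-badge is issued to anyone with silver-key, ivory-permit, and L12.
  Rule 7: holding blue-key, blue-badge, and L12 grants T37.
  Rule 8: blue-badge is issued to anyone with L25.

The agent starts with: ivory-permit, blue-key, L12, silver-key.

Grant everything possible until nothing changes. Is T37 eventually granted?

Yes

Holding silver-key, ivory-permit, and L12 grants blue-badge (Rule 6).
Holding blue-key, blue-badge, and L12 grants T37 (Rule 7).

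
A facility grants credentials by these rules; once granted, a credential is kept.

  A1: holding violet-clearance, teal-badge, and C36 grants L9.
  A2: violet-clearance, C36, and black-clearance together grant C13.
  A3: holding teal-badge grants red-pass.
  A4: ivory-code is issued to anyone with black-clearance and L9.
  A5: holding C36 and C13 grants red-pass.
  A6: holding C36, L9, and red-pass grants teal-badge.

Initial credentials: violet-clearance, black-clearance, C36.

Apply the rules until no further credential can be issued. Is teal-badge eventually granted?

No

teal-badge would need C36, L9, and red-pass (A6), but L9 is never granted.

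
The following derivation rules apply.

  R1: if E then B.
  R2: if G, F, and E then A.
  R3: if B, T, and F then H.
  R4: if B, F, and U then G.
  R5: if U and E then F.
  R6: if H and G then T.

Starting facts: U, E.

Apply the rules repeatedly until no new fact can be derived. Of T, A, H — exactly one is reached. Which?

A

U and E hold, so F follows (R5).
From E, R1 gives B.
From B, F, and U, R4 gives G.
G, F, and E hold, so A follows (R2).
T would need H and G (R6), but H is never established. H would need B, T, and F (R3), but T is never established.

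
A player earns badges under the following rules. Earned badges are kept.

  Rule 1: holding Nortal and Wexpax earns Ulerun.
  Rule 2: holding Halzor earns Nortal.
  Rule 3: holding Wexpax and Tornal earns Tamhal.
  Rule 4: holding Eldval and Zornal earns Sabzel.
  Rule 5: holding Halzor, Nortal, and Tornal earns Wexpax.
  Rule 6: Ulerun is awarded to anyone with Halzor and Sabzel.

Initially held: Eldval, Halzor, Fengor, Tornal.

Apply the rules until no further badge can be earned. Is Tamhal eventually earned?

Yes

With Halzor, Nortal is earned (Rule 2).
With Halzor, Nortal, and Tornal, Wexpax is earned (Rule 5).
With Wexpax and Tornal, Tamhal is earned (Rule 3).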